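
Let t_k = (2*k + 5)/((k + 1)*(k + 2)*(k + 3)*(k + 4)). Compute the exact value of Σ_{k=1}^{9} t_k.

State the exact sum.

Σ = 135/1144

Step 1: r(k) = (k + 1)*(2*k + 7)/((k + 5)*(2*k + 5)).
A = k + 1, B = k + 5, C = k + 5/2.
Need (k + 1)·f(k+1) − (k + 4)·f(k) = k + 5/2.
From deg A=1, deg B=1, deg C=1: d=3.
Solving with deg f ≤ 3: f(k) = k*(k + 2)*(k + 4)/6.
R(k) = B(k−1)·f(k)/C(k) = k*(k + 2)*(k + 4)**2/(3*(2*k + 5)); s_k = R·t_k = k*(k + 4)/(3*(k**2 + 4*k + 3)).
Check: Δs_k = (2*k + 5)/(k**4 + 10*k**3 + 35*k**2 + 50*k + 24). ✓
Evaluate s at k=10 and k=1: 140/429 and 5/24; difference 135/1144.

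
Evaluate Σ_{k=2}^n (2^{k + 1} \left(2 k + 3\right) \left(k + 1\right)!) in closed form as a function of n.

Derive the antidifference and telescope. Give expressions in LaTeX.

t_(k+1)/t_k = 2*(k + 2)*(2*k + 5)/(2*k + 3).
A = 2*k + 4, B = 1, C = k + 3/2.
Solve (2*k + 4)·f(k+1) − (1)·f(k) = k + 3/2.
d = 0 from the (1,0,1) case.
A polynomial solution: f(k) = 1/2.
Get s_k = R·t_k = 2**(k + 1)*factorial(k + 1) with R(k) = B(k−1)f(k)/C(k) = 1/(2*k + 3).
s_(k+1) − s_k = 2**(k + 1)*(2*k + 3)*factorial(k + 1) = t_k.
Σ_(k=2)^n t_k = s_(n+1) − s_(2) = (2**(n + 2)*factorial(n + 2)) − (48), i.e. 4*2**n*factorial(n + 2) - 48.

S(n) = 4 \cdot 2^{n} \left(n + 2\right)! - 48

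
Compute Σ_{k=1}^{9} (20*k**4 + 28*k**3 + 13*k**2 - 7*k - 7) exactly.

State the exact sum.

Σ = 366687

Step 1: r(k) = (20*k**4 + 108*k**3 + 217*k**2 + 183*k + 47)/(20*k**4 + 28*k**3 + 13*k**2 - 7*k - 7).
So A=1 and B=1, with C=k**4 + 7*k**3/5 + 13*k**2/20 - 7*k/20 - 7/20.
Solve (1)·f(k+1) − (1)·f(k) = k**4 + 7*k**3/5 + 13*k**2/20 - 7*k/20 - 7/20.
Bound: deg f ≤ 5.
Match coefficients ⇒ f(k) = k*(k**2 - k - 1)*(4*k**2 + k + 2)/20.
So s_k = (B(k−1)f/C)·t_k = (k*(k**2 - k - 1)*(4*k**2 + k + 2)/(20*k**4 + 28*k**3 + 13*k**2 - 7*k - 7))·t_k = k*(4*k**4 - 3*k**3 - 3*k**2 - 3*k - 2).
s_(k+1) − s_k = 20*k**4 + 28*k**3 + 13*k**2 - 7*k - 7 = t_k.
Sum = s_(10) − s_(1); s_(10) = 366680, s_(1) = -7 ⇒ 366687.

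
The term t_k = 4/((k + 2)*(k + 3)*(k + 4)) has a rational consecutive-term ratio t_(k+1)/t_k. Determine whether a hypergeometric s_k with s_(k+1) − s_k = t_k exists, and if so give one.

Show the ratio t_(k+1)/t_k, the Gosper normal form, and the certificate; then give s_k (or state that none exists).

s_k = k*(k + 5)/(3*(k + 2)*(k + 3))

t_(k+1)/t_k = (k + 2)/(k + 5).
Take A(k)=k + 2, B(k)=k + 5, C(k)=1.
Solve (k + 2)·f(k+1) − (k + 4)·f(k) = 1.
d = 2 from the (1,1,0) case.
Solving with deg f ≤ 2: f(k) = k*(k + 5)/12.
So s_k = (B(k−1)f/C)·t_k = (k*(k + 4)*(k + 5)/12)·t_k = k*(k + 5)/(3*(k + 2)*(k + 3)).
Verify: 4/(k**3 + 9*k**2 + 26*k + 24) matches t_k.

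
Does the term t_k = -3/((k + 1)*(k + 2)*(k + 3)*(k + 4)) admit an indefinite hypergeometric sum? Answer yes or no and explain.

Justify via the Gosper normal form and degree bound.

The ratio is (k + 1)/(k + 5).
Take A(k)=k + 1, B(k)=k + 5, C(k)=1.
f must satisfy (k + 1)·f(k+1) − (k + 4)·f(k) = 1.
Bound: deg f ≤ 3.
Solve for f: f(k) = k*(k**2 + 6*k + 11)/18 (degree 3 ≤ 3).
So s_k = (B(k−1)f/C)·t_k = (k*(k + 4)*(k**2 + 6*k + 11)/18)·t_k = k*(-k**2 - 6*k - 11)/(6*(k + 1)*(k + 2)*(k + 3)).
Verify: -3/(k**4 + 10*k**3 + 35*k**2 + 50*k + 24) matches t_k.

Yes. s_k = k*(-k**2 - 6*k - 11)/(6*(k + 1)*(k + 2)*(k + 3)).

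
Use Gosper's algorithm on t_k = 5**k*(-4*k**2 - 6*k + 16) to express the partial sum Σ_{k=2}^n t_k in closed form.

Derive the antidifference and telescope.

S(n) = -5*5**n*n**2 - 5*5**n*n + 20*5**n - 50

Ratio r(k) = 5*(2*k**2 + 7*k - 3)/(2*k**2 + 3*k - 8).
Normal form (A,B,C) = (5, 1, k**2 + 3*k/2 - 4).
Solve (5)·f(k+1) − (1)·f(k) = k**2 + 3*k/2 - 4.
From deg A=0, deg B=0, deg C=2: d=2.
Match coefficients ⇒ f(k) = (k**2 - k - 4)/4.
So s_k = (B(k−1)f/C)·t_k = ((k**2 - k - 4)/(2*(2*k**2 + 3*k - 8)))·t_k = 5**k*(-k**2 + k + 4).
s_(k+1) − s_k = 5**k*(-4*k**2 - 6*k + 16) = t_k.
Telescope: S(n) = s_(n+1) − s_(2) = 5**(n + 1)*(-n**2 - n + 4) − (50) = -5*5**n*n**2 - 5*5**n*n + 20*5**n - 50.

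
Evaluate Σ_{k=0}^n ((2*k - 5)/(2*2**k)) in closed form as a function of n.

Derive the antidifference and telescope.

S(n) = -3 - n/2**n + 1/(2*2**n)

r(k) = (2*k - 3)/(2*(2*k - 5)) after simplifying.
Normal form (A,B,C) = (1/2, 1, k - 5/2).
f must satisfy (1/2)·f(k+1) − (1)·f(k) = k - 5/2.
deg f ≤ 1 (via 0,0,1).
Match coefficients ⇒ f(k) = 3 - 2*k.
Get s_k = R·t_k = (3 - 2*k)/2**k with R(k) = B(k−1)f(k)/C(k) = -2*(2*k - 3)/(2*k - 5).
Check: Δs_k = (2*k - 5)/(2*2**k). ✓
Σ_(k=0)^n t_k = s_(n+1) − s_(0) = (2**(-n - 1)*(1 - 2*n)) − (3), i.e. -3 - n/2**n + 1/(2*2**n).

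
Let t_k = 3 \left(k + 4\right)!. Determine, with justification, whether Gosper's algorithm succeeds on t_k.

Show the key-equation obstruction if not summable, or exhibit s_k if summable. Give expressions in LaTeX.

No. Not Gosper-summable.

r(k) = k + 5 after simplifying.
Factor: A=k + 5; B=1; C=1.
f must satisfy (k + 5)·f(k+1) − (1)·f(k) = 1.
d = -1 from the (1,0,0) case.
deg f ≤ -1 is impossible — no certificate.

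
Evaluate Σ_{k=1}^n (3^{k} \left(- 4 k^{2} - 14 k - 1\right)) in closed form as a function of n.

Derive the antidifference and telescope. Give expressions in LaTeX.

S(n) = - 6 \cdot 3^{n} n^{2} - 15 \cdot 3^{n} n + 3 \cdot 3^{n} - 3

The ratio is 3*(4*k**2 + 22*k + 19)/(4*k**2 + 14*k + 1).
Normal form (A,B,C) = (3, 1, k**2 + 7*k/2 + 1/4).
Solve (3)·f(k+1) − (1)·f(k) = k**2 + 7*k/2 + 1/4.
From deg A=0, deg B=0, deg C=2: d=2.
Coefficient equations give f(k) = (2*k**2 + k - 4)/4.
So s_k = (B(k−1)f/C)·t_k = ((2*k**2 + k - 4)/(4*k**2 + 14*k + 1))·t_k = 3**k*(-2*k**2 - k + 4).
Verify: 3**k*(-4*k**2 - 14*k - 1) matches t_k.
s_(n+1) = 3**(n + 1)*(-2*n**2 - 5*n + 1) and s_(1) = 3, so S(n) = -6*3**n*n**2 - 15*3**n*n + 3*3**n - 3.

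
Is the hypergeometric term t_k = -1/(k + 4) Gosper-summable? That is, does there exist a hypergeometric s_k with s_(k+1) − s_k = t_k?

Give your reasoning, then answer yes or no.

Step 1: r(k) = (k + 4)/(k + 5).
So A=k + 4 and B=k + 5, with C=1.
Key eq: (k + 4)·f(k+1) = (k + 4)·f(k) + (1).
Bound: deg f ≤ 0.
Put f(k) = c0: A·f(k+1) − B(k−1)·f(k) − C = -1; need -1 = 0 — inconsistent ⇒ no f, not summable.

No — the linear system for f has no solution.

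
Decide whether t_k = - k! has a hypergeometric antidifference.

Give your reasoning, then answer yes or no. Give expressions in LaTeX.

The ratio is k + 1.
Gosper form: A/B · C(k+1)/C(k) with A=k + 1, B=1, C=1.
Solve (k + 1)·f(k+1) − (1)·f(k) = 1.
Bound: deg f ≤ -1.
deg f ≤ -1 is impossible — no certificate.

No — t_k has no hypergeometric antidifference.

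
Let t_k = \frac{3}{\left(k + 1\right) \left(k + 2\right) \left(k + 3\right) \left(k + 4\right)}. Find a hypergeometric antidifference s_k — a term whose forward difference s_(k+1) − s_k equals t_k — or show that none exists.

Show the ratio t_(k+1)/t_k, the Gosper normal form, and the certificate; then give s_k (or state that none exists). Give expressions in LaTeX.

s_k = \frac{k \left(k^{2} + 6 k + 11\right)}{6 \left(k + 1\right) \left(k + 2\right) \left(k + 3\right)}

Ratio r(k) = (k + 1)/(k + 5).
Factor: A=k + 1; B=k + 5; C=1.
Key eq: (k + 1)·f(k+1) = (k + 4)·f(k) + (1).
deg f ≤ 3 (via 1,1,0).
Coefficient equations give f(k) = k*(k**2 + 6*k + 11)/18.
R(k) = B(k−1)·f(k)/C(k) = k*(k + 4)*(k**2 + 6*k + 11)/18; s_k = R·t_k = k*(k**2 + 6*k + 11)/(6*(k + 1)*(k + 2)*(k + 3)).
s_(k+1) − s_k = 3/(k**4 + 10*k**3 + 35*k**2 + 50*k + 24) = t_k.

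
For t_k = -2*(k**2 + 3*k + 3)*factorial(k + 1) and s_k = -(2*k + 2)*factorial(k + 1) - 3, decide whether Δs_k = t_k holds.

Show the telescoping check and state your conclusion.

s_(k+1) = -(2*k + 4)*factorial(k + 2) - 3
s_(k+1) − s_k = -2*(k**2 + 3*k + 3)*factorial(k + 1)
(s_(k+1) − s_k) − t_k = 0

valid (s_(k+1) − s_k reduces to t_k)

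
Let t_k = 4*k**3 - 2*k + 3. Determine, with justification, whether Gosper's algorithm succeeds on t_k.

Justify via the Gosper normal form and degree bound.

Step 1: r(k) = (-2*k + 4*(k + 1)**3 + 1)/(4*k**3 - 2*k + 3).
Gosper form: A/B · C(k+1)/C(k) with A=1, B=1, C=k**3 - k/2 + 3/4.
f must satisfy (1)·f(k+1) − (1)·f(k) = k**3 - k/2 + 3/4.
d = 4 from the (0,0,3) case.
Solve for f: f(k) = k*(k**3 - 2*k**2 + 4)/4 (degree 4 ≤ 4).
R(k) = B(k−1)·f(k)/C(k) = k*(k**3 - 2*k**2 + 4)/(4*k**3 - 2*k + 3); s_k = R·t_k = k*(k**3 - 2*k**2 + 4).
Δs = 4*k**3 - 2*k + 3, as required.

Yes. s_k = k*(k**3 - 2*k**2 + 4).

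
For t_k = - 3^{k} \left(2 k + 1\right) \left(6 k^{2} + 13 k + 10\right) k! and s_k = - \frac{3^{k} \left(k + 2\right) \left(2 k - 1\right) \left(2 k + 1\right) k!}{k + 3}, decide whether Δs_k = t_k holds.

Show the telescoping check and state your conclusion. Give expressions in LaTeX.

s_(k+1) = -3**(k + 1)*(k + 3)*(2*k + 1)*(2*k + 3)*factorial(k + 1)/(k + 4)
s_(k+1) − s_k = -3**k*(2*k + 1)*(6*k**4 + 49*k**3 + 142*k**2 + 179*k + 89)*factorial(k)/((k + 3)*(k + 4))
(s_(k+1) − s_k) − t_k = 3**k*(2*k + 1)*(6*k**3 + 31*k**2 + 47*k + 31)*factorial(k)/((k + 3)*(k + 4))

Invalid: residual \frac{3^{k} \left(2 k + 1\right) \left(6 k^{3} + 31 k^{2} + 47 k + 31\right) k!}{\left(k + 3\right) \left(k + 4\right)} ≠ 0.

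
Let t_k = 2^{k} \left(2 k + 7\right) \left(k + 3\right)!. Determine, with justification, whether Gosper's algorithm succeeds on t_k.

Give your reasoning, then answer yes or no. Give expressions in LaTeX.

The ratio is 2*(k + 4)*(2*k + 9)/(2*k + 7).
A = 2*k + 8, B = 1, C = k + 7/2.
f must satisfy (2*k + 8)·f(k+1) − (1)·f(k) = k + 7/2.
Bound: deg f ≤ 0.
Coefficient equations give f(k) = 1/2.
Get s_k = R·t_k = 2**k*factorial(k + 3) with R(k) = B(k−1)f(k)/C(k) = 1/(2*k + 7).
Verify: 2**k*(2*k + 7)*factorial(k + 3) matches t_k.

Yes. s_k = 2^{k} \left(k + 3\right)!.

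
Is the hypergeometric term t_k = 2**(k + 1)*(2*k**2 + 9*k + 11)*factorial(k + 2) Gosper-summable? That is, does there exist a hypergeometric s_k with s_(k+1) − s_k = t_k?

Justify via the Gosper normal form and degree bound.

Yes. s_k = 2**(k + 1)*(k + 1)*factorial(k + 2).

r(k) = 2*(2*k**3 + 19*k**2 + 61*k + 66)/(2*k**2 + 9*k + 11) after simplifying.
Normal form (A,B,C) = (2*k + 6, 1, k**2 + 9*k/2 + 11/2).
Solve (2*k + 6)·f(k+1) − (1)·f(k) = k**2 + 9*k/2 + 11/2.
d = 1 from the (1,0,2) case.
Solving with deg f ≤ 1: f(k) = (k + 1)/2.
Get s_k = R·t_k = 2**(k + 1)*(k + 1)*factorial(k + 2) with R(k) = B(k−1)f(k)/C(k) = (k + 1)/(2*k**2 + 9*k + 11).
Check: Δs_k = 2**(k + 1)*(2*k**2 + 9*k + 11)*factorial(k + 2). ✓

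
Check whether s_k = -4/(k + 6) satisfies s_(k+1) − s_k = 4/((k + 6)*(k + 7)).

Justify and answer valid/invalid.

s_(k+1) = -4/(k + 7)
s_(k+1) − s_k = 4/((k + 6)*(k + 7))
(s_(k+1) − s_k) − t_k = 0

valid (s_(k+1) − s_k reduces to t_k)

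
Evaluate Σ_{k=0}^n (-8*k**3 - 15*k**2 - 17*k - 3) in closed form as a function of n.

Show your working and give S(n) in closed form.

S(n) = -2*n**4 - 9*n**3 - 18*n**2 - 14*n - 3

The ratio is (8*k**3 + 39*k**2 + 71*k + 43)/(8*k**3 + 15*k**2 + 17*k + 3).
Normal form (A,B,C) = (1, 1, k**3 + 15*k**2/8 + 17*k/8 + 3/8).
f must satisfy (1)·f(k+1) − (1)·f(k) = k**3 + 15*k**2/8 + 17*k/8 + 3/8.
From deg A=0, deg B=0, deg C=3: d=4.
Coefficient equations give f(k) = k*(2*k**3 + k**2 + 3*k - 3)/8.
R(k) = B(k−1)·f(k)/C(k) = k*(2*k**3 + k**2 + 3*k - 3)/(8*k**3 + 15*k**2 + 17*k + 3); s_k = R·t_k = k*(-2*k**3 - k**2 - 3*k + 3).
Check: Δs_k = -8*k**3 - 15*k**2 - 17*k - 3. ✓
s_(n+1) = -2*n**4 - 9*n**3 - 18*n**2 - 14*n - 3 and s_(0) = 0, so S(n) = -2*n**4 - 9*n**3 - 18*n**2 - 14*n - 3.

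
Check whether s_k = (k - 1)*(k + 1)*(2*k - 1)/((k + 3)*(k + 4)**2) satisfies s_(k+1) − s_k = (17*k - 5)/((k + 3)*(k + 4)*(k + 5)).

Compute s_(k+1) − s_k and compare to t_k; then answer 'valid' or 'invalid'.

s_(k+1) = k*(k + 2)*(2*k + 1)/((k + 4)*(k + 5)**2)
s_(k+1) − s_k = (23*k**3 + 118*k**2 + 64*k - 25)/(k**5 + 21*k**4 + 175*k**3 + 723*k**2 + 1480*k + 1200)
(s_(k+1) − s_k) − t_k = 3*(2*k**3 - 10*k**2 - 77*k + 25)/(k**5 + 21*k**4 + 175*k**3 + 723*k**2 + 1480*k + 1200)

Invalid: residual 3*(2*k**3 - 10*k**2 - 77*k + 25)/(k**5 + 21*k**4 + 175*k**3 + 723*k**2 + 1480*k + 1200) ≠ 0.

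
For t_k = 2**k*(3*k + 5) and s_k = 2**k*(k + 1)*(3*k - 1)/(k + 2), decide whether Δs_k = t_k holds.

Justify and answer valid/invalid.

s_(k+1) = 2**(k + 1)*(k + 2)*(3*k + 2)/(k + 3)
s_(k+1) − s_k = 2**k*(3*k**3 + 17*k**2 + 35*k + 19)/(k**2 + 5*k + 6)
(s_(k+1) − s_k) − t_k = 2**k*(-3*k**2 - 8*k - 11)/(k**2 + 5*k + 6)

Invalid: residual 2**k*(-3*k**2 - 8*k - 11)/(k**2 + 5*k + 6) ≠ 0.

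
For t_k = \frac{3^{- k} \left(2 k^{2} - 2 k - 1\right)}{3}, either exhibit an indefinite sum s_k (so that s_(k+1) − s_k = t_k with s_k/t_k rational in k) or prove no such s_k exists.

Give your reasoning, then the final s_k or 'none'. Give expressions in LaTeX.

s_k = - 3^{- k} k^{2}

Step 1: r(k) = (2*k**2 + 2*k - 1)/(3*(2*k**2 - 2*k - 1)).
Factor: A=1/3; B=1; C=k**2 - k - 1/2.
Key eq: (1/3)·f(k+1) = (1)·f(k) + (k**2 - k - 1/2).
deg f ≤ 2 (via 0,0,2).
Coefficient equations give f(k) = -3*k**2/2.
R(k) = B(k−1)·f(k)/C(k) = -3*k**2/(2*k**2 - 2*k - 1); s_k = R·t_k = -k**2/3**k.
Check: Δs_k = (3*k**2 - (k + 1)**2)/(3*3**k). ✓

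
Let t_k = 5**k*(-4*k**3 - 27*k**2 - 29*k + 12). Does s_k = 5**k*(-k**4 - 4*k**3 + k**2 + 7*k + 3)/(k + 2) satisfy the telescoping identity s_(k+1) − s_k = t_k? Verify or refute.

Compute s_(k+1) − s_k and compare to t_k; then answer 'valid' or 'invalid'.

s_(k+1) = 5**(k + 1)*(-k**4 - 8*k**3 - 17*k**2 - 7*k + 6)/(k + 3)
s_(k+1) − s_k = 5**k*(-4*k**5 - 43*k**4 - 154*k**3 - 215*k**2 - 64*k + 51)/(k**2 + 5*k + 6)
(s_(k+1) − s_k) − t_k = 5**k*(4*k**4 + 34*k**3 + 80*k**2 + 50*k - 21)/(k**2 + 5*k + 6)

Invalid: residual 5**k*(4*k**4 + 34*k**3 + 80*k**2 + 50*k - 21)/(k**2 + 5*k + 6) ≠ 0.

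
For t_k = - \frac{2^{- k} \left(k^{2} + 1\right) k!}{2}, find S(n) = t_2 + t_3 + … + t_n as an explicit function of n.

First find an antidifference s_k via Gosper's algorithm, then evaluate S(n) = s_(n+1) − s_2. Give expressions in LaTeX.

The ratio is (k + 1)*((k + 1)**2 + 1)/(2*(k**2 + 1)).
Take A(k)=k/2 + 1/2, B(k)=1, C(k)=k**2 + 1.
f must satisfy (k/2 + 1/2)·f(k+1) − (1)·f(k) = k**2 + 1.
Degrees (1,0,2) ⇒ d ≤ 1.
Coefficient equations give f(k) = 2*k.
Then R = B(k−1)f/C = 2*k/(k**2 + 1), so s_k = R(k)·t_k = -k*factorial(k)/2**k.
Verify: -(k**2 + 1)*factorial(k)/(2*2**k) matches t_k.
s_(n+1) = -2**(-n - 1)*(n + 1)*factorial(n + 1) and s_(2) = -1, so S(n) = 2**(-n - 1)*(2**(n + 1) - n**2*factorial(n) - 2*n*factorial(n) - factorial(n)).

S(n) = 2^{- n - 1} \left(2^{n + 1} - n^{2} n! - 2 n n! - n!\right)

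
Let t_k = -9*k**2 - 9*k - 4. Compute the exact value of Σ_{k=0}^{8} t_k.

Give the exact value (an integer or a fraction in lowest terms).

r(k) = (9*k**2 + 27*k + 22)/(9*k**2 + 9*k + 4) after simplifying.
So A=1 and B=1, with C=k**2 + k + 4/9.
Set up (1)·f(k+1) − (1)·f(k) − (k**2 + k + 4/9) = 0.
Degrees (0,0,2) ⇒ d ≤ 3.
Coefficient equations give f(k) = k*(3*k**2 + 1)/9.
R(k) = B(k−1)·f(k)/C(k) = k*(3*k**2 + 1)/(9*k**2 + 9*k + 4); s_k = R·t_k = -3*k**3 - k.
s_(k+1) − s_k = -9*k**2 - 9*k - 4 = t_k.
Telescoping: Σ = s_(9) − s_(0) = -2196 − (0) = -2196.

Σ = -2196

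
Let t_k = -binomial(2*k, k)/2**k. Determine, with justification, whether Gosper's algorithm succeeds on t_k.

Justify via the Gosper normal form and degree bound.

No. Not Gosper-summable.

Compute t_(k+1)/t_k: get (2*k + 1)/(k + 1).
Gosper form: A/B · C(k+1)/C(k) with A=2*k + 1, B=k + 1, C=1.
Solve (2*k + 1)·f(k+1) − (k)·f(k) = 1.
Degrees (1,1,0) ⇒ d ≤ -1.
d = -1 < 0 ⇒ no nonzero polynomial f; not summable.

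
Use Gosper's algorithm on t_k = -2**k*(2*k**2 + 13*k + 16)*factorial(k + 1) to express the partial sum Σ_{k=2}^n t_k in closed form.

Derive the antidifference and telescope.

Step 1: r(k) = 2*(2*k**3 + 21*k**2 + 65*k + 62)/(2*k**2 + 13*k + 16).
So A=2*k + 4 and B=1, with C=k**2 + 13*k/2 + 8.
Set up (2*k + 4)·f(k+1) − (1)·f(k) − (k**2 + 13*k/2 + 8) = 0.
Degrees (1,0,2) ⇒ d ≤ 1.
Solve for f: f(k) = (k + 4)/2 (degree 1 ≤ 1).
So s_k = (B(k−1)f/C)·t_k = ((k + 4)/(2*k**2 + 13*k + 16))·t_k = -2**k*(k + 4)*factorial(k + 1).
Check: Δs_k = -2**k*(2*k**2 + 13*k + 16)*factorial(k + 1). ✓
s_(n+1) = -2**(n + 1)*(n + 5)*factorial(n + 2) and s_(2) = -144, so S(n) = -2*2**n*n*factorial(n + 2) - 10*2**n*factorial(n + 2) + 144.

S(n) = -2*2**n*n*factorial(n + 2) - 10*2**n*factorial(n + 2) + 144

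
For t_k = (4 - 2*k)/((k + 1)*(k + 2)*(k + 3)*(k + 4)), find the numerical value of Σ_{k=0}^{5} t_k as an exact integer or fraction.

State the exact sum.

Σ = 89/504

Step 1: r(k) = (k - 1)*(k + 1)/((k - 2)*(k + 5)).
Normal form (A,B,C) = (k + 1, k + 5, k - 2).
Need (k + 1)·f(k+1) − (k + 4)·f(k) = k - 2.
deg f ≤ 3 (via 1,1,1).
Solve for f: f(k) = -k*(k**2 + 6*k + 17)/12 (degree 3 ≤ 3).
So s_k = (B(k−1)f/C)·t_k = (-k*(k + 4)*(k**2 + 6*k + 17)/(12*(k - 2)))·t_k = k*(k**2 + 6*k + 17)/(6*(k + 1)*(k + 2)*(k + 3)).
Δs = 2*(2 - k)/(k**4 + 10*k**3 + 35*k**2 + 50*k + 24), as required.
Σ_(k=0)^(5) t_k = s_(6) − s_(0) = 89/504 − (0) = 89/504.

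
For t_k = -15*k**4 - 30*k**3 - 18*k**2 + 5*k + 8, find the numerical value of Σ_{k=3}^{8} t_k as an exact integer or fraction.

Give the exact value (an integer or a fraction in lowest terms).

Σ = -173304

The ratio is (15*k**4 + 90*k**3 + 198*k**2 + 181*k + 50)/(15*k**4 + 30*k**3 + 18*k**2 - 5*k - 8).
Take A(k)=1, B(k)=1, C(k)=k**4 + 2*k**3 + 6*k**2/5 - k/3 - 8/15.
Solve (1)·f(k+1) − (1)·f(k) = k**4 + 2*k**3 + 6*k**2/5 - k/3 - 8/15.
Bound: deg f ≤ 5.
Coefficient equations give f(k) = k*(k + 1)*(3*k**3 - 3*k**2 - k - 3)/15.
So s_k = (B(k−1)f/C)·t_k = (k*(3*k**3 - 3*k**2 - k - 3)/(15*k**3 + 15*k**2 + 3*k - 8))·t_k = k*(-3*k**4 + 4*k**2 + 4*k + 3).
Verify: -15*k**4 - 30*k**3 - 18*k**2 + 5*k + 8 matches t_k.
Evaluate s at k=9 and k=3: -173880 and -576; difference -173304.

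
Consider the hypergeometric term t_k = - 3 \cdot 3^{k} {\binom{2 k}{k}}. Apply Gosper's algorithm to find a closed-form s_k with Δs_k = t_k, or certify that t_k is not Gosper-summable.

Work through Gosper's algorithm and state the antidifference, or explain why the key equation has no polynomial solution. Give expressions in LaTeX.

not Gosper-summable; s_k does not exist

r(k) = 6*(2*k + 1)/(k + 1) after simplifying.
Take A(k)=12*k + 6, B(k)=k + 1, C(k)=1.
f must satisfy (12*k + 6)·f(k+1) − (k)·f(k) = 1.
d = -1 from the (1,1,0) case.
d = -1 < 0 ⇒ no nonzero polynomial f; not summable.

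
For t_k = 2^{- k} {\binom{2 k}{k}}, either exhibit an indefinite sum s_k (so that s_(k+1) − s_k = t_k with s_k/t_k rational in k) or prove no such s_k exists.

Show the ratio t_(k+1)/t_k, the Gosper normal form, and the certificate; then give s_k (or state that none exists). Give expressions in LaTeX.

r(k) = (2*k + 1)/(k + 1) after simplifying.
Factor: A=2*k + 1; B=k + 1; C=1.
f must satisfy (2*k + 1)·f(k+1) − (k)·f(k) = 1.
Bound: deg f ≤ -1.
d = -1 < 0 ⇒ no nonzero polynomial f; not summable.

no hypergeometric antidifference exists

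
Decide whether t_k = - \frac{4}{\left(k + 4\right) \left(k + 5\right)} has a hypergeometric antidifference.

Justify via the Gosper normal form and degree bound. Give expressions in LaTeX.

Yes. s_k = - \frac{k}{k + 4}.

r(k) = (k + 4)/(k + 6) after simplifying.
Normal form (A,B,C) = (k + 4, k + 6, 1).
Set up (k + 4)·f(k+1) − (k + 5)·f(k) − (1) = 0.
deg f ≤ 1 (via 1,1,0).
Match coefficients ⇒ f(k) = k/4.
Certificate R = B(k−1)f/C = k*(k + 5)/4 gives s_k = -k/(k + 4).
s_(k+1) − s_k = -4/(k**2 + 9*k + 20) = t_k.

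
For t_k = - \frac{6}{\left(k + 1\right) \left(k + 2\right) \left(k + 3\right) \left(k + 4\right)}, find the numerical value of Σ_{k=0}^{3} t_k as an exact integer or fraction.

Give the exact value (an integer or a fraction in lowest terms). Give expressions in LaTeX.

Σ = -34/105

Compute t_(k+1)/t_k: get (k + 1)/(k + 5).
Factor: A=k + 1; B=k + 5; C=1.
Solve (k + 1)·f(k+1) − (k + 4)·f(k) = 1.
From deg A=1, deg B=1, deg C=0: d=3.
Solving with deg f ≤ 3: f(k) = k*(k**2 + 6*k + 11)/18.
So s_k = (B(k−1)f/C)·t_k = (k*(k + 4)*(k**2 + 6*k + 11)/18)·t_k = k*(-k**2 - 6*k - 11)/(3*(k + 1)*(k + 2)*(k + 3)).
Check: Δs_k = -6/(k**4 + 10*k**3 + 35*k**2 + 50*k + 24). ✓
Σ_(k=0)^(3) t_k = s_(4) − s_(0) = -34/105 − (0) = -34/105.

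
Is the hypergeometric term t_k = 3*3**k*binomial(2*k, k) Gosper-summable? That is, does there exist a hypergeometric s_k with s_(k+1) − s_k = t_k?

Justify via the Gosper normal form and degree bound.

No — key equation has no polynomial f.

t_(k+1)/t_k = 6*(2*k + 1)/(k + 1).
Take A(k)=12*k + 6, B(k)=k + 1, C(k)=1.
Set up (12*k + 6)·f(k+1) − (k)·f(k) − (1) = 0.
deg f ≤ -1 (via 1,1,0).
Negative degree bound (-1): no f exists, t_k not Gosper-summable.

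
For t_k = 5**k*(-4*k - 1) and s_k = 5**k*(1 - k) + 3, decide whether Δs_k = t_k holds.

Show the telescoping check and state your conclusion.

valid; difference matches t_k

s_(k+1) = -5**(k + 1)*k + 3
s_(k+1) − s_k = 5**k*(-4*k - 1)
(s_(k+1) − s_k) − t_k = 0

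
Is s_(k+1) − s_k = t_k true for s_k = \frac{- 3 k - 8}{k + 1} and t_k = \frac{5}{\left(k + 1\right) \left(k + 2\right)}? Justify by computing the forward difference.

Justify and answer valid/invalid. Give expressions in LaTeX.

valid (s_(k+1) − s_k reduces to t_k)

s_(k+1) = (-3*k - 11)/(k + 2)
s_(k+1) − s_k = 5/(k**2 + 3*k + 2)
(s_(k+1) − s_k) − t_k = 0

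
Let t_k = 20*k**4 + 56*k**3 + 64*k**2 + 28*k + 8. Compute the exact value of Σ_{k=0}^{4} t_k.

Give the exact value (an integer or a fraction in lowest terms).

t_(k+1)/t_k = (5*k**4 + 34*k**3 + 88*k**2 + 101*k + 44)/(5*k**4 + 14*k**3 + 16*k**2 + 7*k + 2).
Take A(k)=1, B(k)=1, C(k)=k**4 + 14*k**3/5 + 16*k**2/5 + 7*k/5 + 2/5.
f must satisfy (1)·f(k+1) − (1)·f(k) = k**4 + 14*k**3/5 + 16*k**2/5 + 7*k/5 + 2/5.
deg f ≤ 5 (via 0,0,4).
Solve for f: f(k) = k*(k**4 + k**3 - k + 1)/5 (degree 5 ≤ 5).
R(k) = B(k−1)·f(k)/C(k) = k*(k**4 + k**3 - k + 1)/(5*k**4 + 14*k**3 + 16*k**2 + 7*k + 2); s_k = R·t_k = 4*k*(k**4 + k**3 - k + 1).
Verify: 20*k**4 + 56*k**3 + 64*k**2 + 28*k + 8 matches t_k.
Sum = s_(5) − s_(0); s_(5) = 14920, s_(0) = 0 ⇒ 14920.

Σ = 14920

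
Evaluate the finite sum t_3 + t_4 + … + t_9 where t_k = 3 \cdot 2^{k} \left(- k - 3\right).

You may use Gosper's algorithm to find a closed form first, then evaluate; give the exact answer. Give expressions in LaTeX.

Σ = -33696

Compute t_(k+1)/t_k: get 2*(k + 4)/(k + 3).
Take A(k)=2, B(k)=1, C(k)=k + 3.
Set up (2)·f(k+1) − (1)·f(k) − (k + 3) = 0.
deg f ≤ 1 (via 0,0,1).
Match coefficients ⇒ f(k) = k + 1.
Get s_k = R·t_k = 3*2**k*(-k - 1) with R(k) = B(k−1)f(k)/C(k) = (k + 1)/(k + 3).
s_(k+1) − s_k = 3*2**k*(-k - 3) = t_k.
Telescoping: Σ = s_(10) − s_(3) = -33792 − (-96) = -33696.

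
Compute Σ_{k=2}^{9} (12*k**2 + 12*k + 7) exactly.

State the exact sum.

r(k) = (12*k**2 + 36*k + 31)/(12*k**2 + 12*k + 7) after simplifying.
So A=1 and B=1, with C=k**2 + k + 7/12.
Key eq: (1)·f(k+1) = (1)·f(k) + (k**2 + k + 7/12).
deg f ≤ 3 (via 0,0,2).
Coefficient equations give f(k) = k*(4*k**2 + 3)/12.
R(k) = B(k−1)·f(k)/C(k) = k*(4*k**2 + 3)/(12*k**2 + 12*k + 7); s_k = R·t_k = k*(4*k**2 + 3).
Check: Δs_k = 12*k**2 + 12*k + 7. ✓
Evaluate s at k=10 and k=2: 4030 and 38; difference 3992.

Σ = 3992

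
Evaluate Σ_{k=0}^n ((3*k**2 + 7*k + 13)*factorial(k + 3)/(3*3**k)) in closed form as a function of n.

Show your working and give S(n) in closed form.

S(n) = -6 + n*factorial(n + 4)/3**n + 4*factorial(n + 4)/(3*3**n)

Ratio r(k) = (k + 4)*(7*k + 3*(k + 1)**2 + 20)/(3*(3*k**2 + 7*k + 13)).
Factor: A=k/3 + 4/3; B=1; C=k**2 + 7*k/3 + 13/3.
Solve (k/3 + 4/3)·f(k+1) − (1)·f(k) = k**2 + 7*k/3 + 13/3.
From deg A=1, deg B=0, deg C=2: d=1.
Solve for f: f(k) = 3*k + 1 (degree 1 ≤ 1).
Then R = B(k−1)f/C = 3*(3*k + 1)/(3*k**2 + 7*k + 13), so s_k = R(k)·t_k = (3*k + 1)*factorial(k + 3)/3**k.
Check: Δs_k = (3*k**2 + 7*k + 13)*factorial(k + 3)/(3*3**k). ✓
Σ_(k=0)^n t_k = s_(n+1) − s_(0) = (3**(-n - 1)*(3*n + 4)*factorial(n + 4)) − (6), i.e. -6 + n*factorial(n + 4)/3**n + 4*factorial(n + 4)/(3*3**n).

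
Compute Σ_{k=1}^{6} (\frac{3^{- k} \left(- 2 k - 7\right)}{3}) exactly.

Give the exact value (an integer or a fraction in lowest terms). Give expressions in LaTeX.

t_(k+1)/t_k = (2*k + 9)/(3*(2*k + 7)).
Take A(k)=1/3, B(k)=1, C(k)=k + 7/2.
f must satisfy (1/3)·f(k+1) − (1)·f(k) = k + 7/2.
Degrees (0,0,1) ⇒ d ≤ 1.
Solve for f: f(k) = -3*(k + 4)/2 (degree 1 ≤ 1).
Certificate R = B(k−1)f/C = -3*(k + 4)/(2*k + 7) gives s_k = (k + 4)/3**k.
s_(k+1) − s_k = (-2*k - 7)/(3*3**k) = t_k.
Telescoping: Σ = s_(7) − s_(1) = 11/2187 − (5/3) = -3634/2187.

Σ = -3634/2187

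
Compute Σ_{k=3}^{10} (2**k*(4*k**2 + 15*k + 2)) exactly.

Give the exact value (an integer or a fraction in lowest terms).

Σ = 960280

Compute t_(k+1)/t_k: get 2*(4*k**2 + 23*k + 21)/(4*k**2 + 15*k + 2).
Take A(k)=2, B(k)=1, C(k)=k**2 + 15*k/4 + 1/2.
Set up (2)·f(k+1) − (1)·f(k) − (k**2 + 15*k/4 + 1/2) = 0.
Degrees (0,0,2) ⇒ d ≤ 2.
Solve for f: f(k) = (4*k**2 - k - 4)/4 (degree 2 ≤ 2).
Certificate R = B(k−1)f/C = (4*k**2 - k - 4)/(4*k**2 + 15*k + 2) gives s_k = 2**k*(4*k**2 - k - 4).
Δs = 2**k*(4*k**2 + 15*k + 2), as required.
Sum = s_(11) − s_(3); s_(11) = 960512, s_(3) = 232 ⇒ 960280.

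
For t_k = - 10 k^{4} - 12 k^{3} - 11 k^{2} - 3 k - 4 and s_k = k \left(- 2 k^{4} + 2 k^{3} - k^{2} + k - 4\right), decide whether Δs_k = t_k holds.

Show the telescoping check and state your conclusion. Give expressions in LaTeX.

s_(k+1) = -(k + 1)*(-k + 2*(k + 1)**4 - 2*(k + 1)**3 + (k + 1)**2 + 3)
s_(k+1) − s_k = -10*k**4 - 12*k**3 - 11*k**2 - 3*k - 4
(s_(k+1) − s_k) − t_k = 0

valid (s_(k+1) − s_k reduces to t_k)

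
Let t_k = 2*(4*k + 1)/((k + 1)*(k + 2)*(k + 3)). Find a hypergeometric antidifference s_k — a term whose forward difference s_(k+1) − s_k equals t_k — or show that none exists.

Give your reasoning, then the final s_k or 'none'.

s_k = k*(5*k - 1)/(2*(k + 1)*(k + 2))

The ratio is (k + 1)*(4*k + 5)/((k + 4)*(4*k + 1)).
So A=k + 1 and B=k + 4, with C=k + 1/4.
Need (k + 1)·f(k+1) − (k + 3)·f(k) = k + 1/4.
deg f ≤ 2 (via 1,1,1).
A polynomial solution: f(k) = k*(5*k - 1)/16.
Then R = B(k−1)f/C = k*(k + 3)*(5*k - 1)/(4*(4*k + 1)), so s_k = R(k)·t_k = k*(5*k - 1)/(2*(k + 1)*(k + 2)).
Check: Δs_k = 2*(4*k + 1)/(k**3 + 6*k**2 + 11*k + 6). ✓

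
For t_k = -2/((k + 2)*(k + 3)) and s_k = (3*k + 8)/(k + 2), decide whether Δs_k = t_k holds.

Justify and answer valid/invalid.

s_(k+1) = (3*k + 11)/(k + 3)
s_(k+1) − s_k = -2/(k**2 + 5*k + 6)
(s_(k+1) − s_k) − t_k = 0

Valid — Δs_k = t_k.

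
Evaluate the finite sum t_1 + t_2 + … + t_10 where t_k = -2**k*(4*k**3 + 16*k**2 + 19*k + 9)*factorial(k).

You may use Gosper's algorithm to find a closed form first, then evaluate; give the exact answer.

Σ = -22399392153592

The ratio is 2*(4*k**4 + 32*k**3 + 91*k**2 + 111*k + 48)/(4*k**3 + 16*k**2 + 19*k + 9).
Take A(k)=2*k + 2, B(k)=1, C(k)=k**3 + 4*k**2 + 19*k/4 + 9/4.
Solve (2*k + 2)·f(k+1) − (1)·f(k) = k**3 + 4*k**2 + 19*k/4 + 9/4.
Bound: deg f ≤ 2.
Solve for f: f(k) = (2*k**2 + 3*k - 1)/4 (degree 2 ≤ 2).
R(k) = B(k−1)·f(k)/C(k) = (2*k**2 + 3*k - 1)/(4*k**3 + 16*k**2 + 19*k + 9); s_k = R·t_k = -2**k*(2*k**2 + 3*k - 1)*factorial(k).
Verify: -2**k*(4*k**3 + 16*k**2 + 19*k + 9)*factorial(k) matches t_k.
Telescoping: Σ = s_(11) − s_(1) = -22399392153600 − (-8) = -22399392153592.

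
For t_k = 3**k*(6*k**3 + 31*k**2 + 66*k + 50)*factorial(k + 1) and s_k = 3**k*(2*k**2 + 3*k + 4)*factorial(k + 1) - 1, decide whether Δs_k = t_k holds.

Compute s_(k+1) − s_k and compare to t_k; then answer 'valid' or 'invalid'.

valid; difference matches t_k

s_(k+1) = 3**(k + 1)*(3*k + 2*(k + 1)**2 + 7)*factorial(k + 2) - 1
s_(k+1) − s_k = 3**k*(6*k**3 + 31*k**2 + 66*k + 50)*factorial(k + 1)
(s_(k+1) − s_k) − t_k = 0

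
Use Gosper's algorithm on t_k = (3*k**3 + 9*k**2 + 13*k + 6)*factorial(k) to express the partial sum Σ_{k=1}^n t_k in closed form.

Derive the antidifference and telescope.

t_(k+1)/t_k = (3*k**4 + 21*k**3 + 58*k**2 + 71*k + 31)/(3*k**3 + 9*k**2 + 13*k + 6).
So A=k + 1 and B=1, with C=k**3 + 3*k**2 + 13*k/3 + 2.
Set up (k + 1)·f(k+1) − (1)·f(k) − (k**3 + 3*k**2 + 13*k/3 + 2) = 0.
Bound: deg f ≤ 2.
Coefficient equations give f(k) = (3*k**2 + 3*k + 1)/3.
R(k) = B(k−1)·f(k)/C(k) = (3*k**2 + 3*k + 1)/(3*k**3 + 9*k**2 + 13*k + 6); s_k = R·t_k = (3*k**2 + 3*k + 1)*factorial(k).
s_(k+1) − s_k = (3*k**3 + 9*k**2 + 13*k + 6)*factorial(k) = t_k.
Σ_(k=1)^n t_k = s_(n+1) − s_(1) = ((3*n**2 + 9*n + 7)*factorial(n + 1)) − (7), i.e. 3*n**3*factorial(n) + 12*n**2*factorial(n) + 16*n*factorial(n) + 7*factorial(n) - 7.

S(n) = 3*n**3*factorial(n) + 12*n**2*factorial(n) + 16*n*factorial(n) + 7*factorial(n) - 7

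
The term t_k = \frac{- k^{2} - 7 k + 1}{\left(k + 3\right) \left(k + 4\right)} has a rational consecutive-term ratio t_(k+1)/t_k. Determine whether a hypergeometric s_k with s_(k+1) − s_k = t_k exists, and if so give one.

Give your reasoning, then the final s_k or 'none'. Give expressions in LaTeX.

r(k) = (k + 3)*(7*k + (k + 1)**2 + 6)/((k + 5)*(k**2 + 7*k - 1)) after simplifying.
Take A(k)=k + 3, B(k)=k + 5, C(k)=k**2 + 7*k - 1.
f must satisfy (k + 3)·f(k+1) − (k + 4)·f(k) = k**2 + 7*k - 1.
Degrees (1,1,2) ⇒ d ≤ 2.
A polynomial solution: f(k) = k*(3*k - 4)/3.
Get s_k = R·t_k = k*(4 - 3*k)/(3*(k + 3)) with R(k) = B(k−1)f(k)/C(k) = k*(k + 4)*(3*k - 4)/(3*(k**2 + 7*k - 1)).
s_(k+1) − s_k = (-k**2 - 7*k + 1)/(k**2 + 7*k + 12) = t_k.

s_k = \frac{k \left(4 - 3 k\right)}{3 \left(k + 3\right)}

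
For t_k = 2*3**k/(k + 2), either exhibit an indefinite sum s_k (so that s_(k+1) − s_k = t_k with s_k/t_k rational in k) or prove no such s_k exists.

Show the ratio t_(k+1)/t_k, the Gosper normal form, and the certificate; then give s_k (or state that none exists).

none (Gosper's algorithm certifies no s_k)

r(k) = 3*(k + 2)/(k + 3) after simplifying.
So A=3*k + 6 and B=k + 3, with C=1.
Solve (3*k + 6)·f(k+1) − (k + 2)·f(k) = 1.
deg f ≤ -1 (via 1,1,0).
deg f ≤ -1 is impossible — no certificate.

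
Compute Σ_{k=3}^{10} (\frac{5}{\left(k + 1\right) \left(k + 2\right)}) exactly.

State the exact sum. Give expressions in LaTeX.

Σ = 5/6

r(k) = (k + 1)/(k + 3) after simplifying.
A = k + 1, B = k + 3, C = 1.
Set up (k + 1)·f(k+1) − (k + 2)·f(k) − (1) = 0.
Bound: deg f ≤ 1.
Solve for f: f(k) = k (degree 1 ≤ 1).
R(k) = B(k−1)·f(k)/C(k) = k*(k + 2); s_k = R·t_k = 5*k/(k + 1).
Δs = 5/(k**2 + 3*k + 2), as required.
Telescoping: Σ = s_(11) − s_(3) = 55/12 − (15/4) = 5/6.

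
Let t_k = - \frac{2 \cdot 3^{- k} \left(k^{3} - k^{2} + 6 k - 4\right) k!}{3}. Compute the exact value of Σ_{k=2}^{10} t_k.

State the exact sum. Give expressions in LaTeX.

The ratio is (k + 1)*(6*k + (k + 1)**3 - (k + 1)**2 + 2)/(3*(k**3 - k**2 + 6*k - 4)).
Gosper form: A/B · C(k+1)/C(k) with A=k/3 + 1/3, B=1, C=k**3 - k**2 + 6*k - 4.
f must satisfy (k/3 + 1/3)·f(k+1) − (1)·f(k) = k**3 - k**2 + 6*k - 4.
d = 2 from the (1,0,3) case.
Solve for f: f(k) = 3*(k**2 - k + 2) (degree 2 ≤ 2).
R(k) = B(k−1)·f(k)/C(k) = 3*(k**2 - k + 2)/(k**3 - k**2 + 6*k - 4); s_k = R·t_k = -2*(k**2 - k + 2)*factorial(k)/3**k.
Δs = -2*(k**3 - k**2 + 6*k - 4)*factorial(k)/(3*3**k), as required.
Telescoping: Σ = s_(11) − s_(2) = -110387200/2187 − (-16/9) = -110383312/2187.

Σ = -110383312/2187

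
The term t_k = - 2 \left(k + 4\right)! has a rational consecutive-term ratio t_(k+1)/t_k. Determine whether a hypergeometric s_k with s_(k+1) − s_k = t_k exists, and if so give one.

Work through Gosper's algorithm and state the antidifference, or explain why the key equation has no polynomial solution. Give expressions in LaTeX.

Compute t_(k+1)/t_k: get k + 5.
So A=k + 5 and B=1, with C=1.
Key eq: (k + 5)·f(k+1) = (1)·f(k) + (1).
Bound: deg f ≤ -1.
Negative degree bound (-1): no f exists, t_k not Gosper-summable.

not Gosper-summable; s_k does not exist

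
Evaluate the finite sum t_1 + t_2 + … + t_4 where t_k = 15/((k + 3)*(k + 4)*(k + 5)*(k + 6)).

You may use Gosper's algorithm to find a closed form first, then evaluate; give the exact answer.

Σ = 5/144

r(k) = (k + 3)/(k + 7) after simplifying.
Factor: A=k + 3; B=k + 7; C=1.
Key eq: (k + 3)·f(k+1) = (k + 6)·f(k) + (1).
From deg A=1, deg B=1, deg C=0: d=3.
Solving with deg f ≤ 3: f(k) = k*(k**2 + 12*k + 47)/180.
So s_k = (B(k−1)f/C)·t_k = (k*(k + 6)*(k**2 + 12*k + 47)/180)·t_k = k*(k**2 + 12*k + 47)/(12*(k + 3)*(k + 4)*(k + 5)).
s_(k+1) − s_k = 15/(k**4 + 18*k**3 + 119*k**2 + 342*k + 360) = t_k.
Σ_(k=1)^(4) t_k = s_(5) − s_(1) = 11/144 − (1/24) = 5/144.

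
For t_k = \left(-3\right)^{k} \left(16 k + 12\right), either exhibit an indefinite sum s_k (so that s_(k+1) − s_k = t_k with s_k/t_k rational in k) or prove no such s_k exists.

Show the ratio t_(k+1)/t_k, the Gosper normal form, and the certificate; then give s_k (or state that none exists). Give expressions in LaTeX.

s_k = - 4 \left(-3\right)^{k} k

r(k) = 3*(-4*k - 7)/(4*k + 3) after simplifying.
Normal form (A,B,C) = (-3, 1, k + 3/4).
f must satisfy (-3)·f(k+1) − (1)·f(k) = k + 3/4.
Bound: deg f ≤ 1.
Solve for f: f(k) = -k/4 (degree 1 ≤ 1).
Certificate R = B(k−1)f/C = -k/(4*k + 3) gives s_k = -4*(-3)**k*k.
Δs = (-3)**k*(16*k + 12), as required.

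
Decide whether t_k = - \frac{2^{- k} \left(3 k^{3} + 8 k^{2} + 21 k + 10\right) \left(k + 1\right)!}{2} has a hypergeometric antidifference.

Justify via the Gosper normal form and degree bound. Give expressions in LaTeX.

t_(k+1)/t_k = (3*k**4 + 23*k**3 + 80*k**2 + 134*k + 84)/(2*(3*k**3 + 8*k**2 + 21*k + 10)).
Normal form (A,B,C) = (k/2 + 1, 1, k**3 + 8*k**2/3 + 7*k + 10/3).
Solve (k/2 + 1)·f(k+1) − (1)·f(k) = k**3 + 8*k**2/3 + 7*k + 10/3.
Bound: deg f ≤ 2.
Coefficient equations give f(k) = 2*(3*k**2 + 2*k + 4)/3.
Certificate R = B(k−1)f/C = 2*(3*k**2 + 2*k + 4)/(3*k**3 + 8*k**2 + 21*k + 10) gives s_k = -(3*k**2 + 2*k + 4)*factorial(k + 1)/2**k.
Check: Δs_k = -(3*k**3 + 8*k**2 + 21*k + 10)*factorial(k + 1)/(2*2**k). ✓

Yes. s_k = - 2^{- k} \left(3 k^{2} + 2 k + 4\right) \left(k + 1\right)!.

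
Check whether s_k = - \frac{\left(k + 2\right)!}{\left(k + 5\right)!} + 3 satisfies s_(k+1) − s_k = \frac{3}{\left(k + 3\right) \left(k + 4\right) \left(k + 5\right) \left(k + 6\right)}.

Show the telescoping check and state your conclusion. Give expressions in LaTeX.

s_(k+1) = -factorial(k + 3)/factorial(k + 6) + 3
s_(k+1) − s_k = 3/((k + 3)*(k + 4)*(k + 5)*(k + 6))
(s_(k+1) − s_k) − t_k = 0

valid (s_(k+1) − s_k reduces to t_k)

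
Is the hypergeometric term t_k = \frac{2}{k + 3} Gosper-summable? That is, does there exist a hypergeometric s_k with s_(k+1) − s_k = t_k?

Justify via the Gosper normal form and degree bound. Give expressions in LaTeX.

No — t_k has no hypergeometric antidifference.

r(k) = (k + 3)/(k + 4) after simplifying.
Factor: A=k + 3; B=k + 4; C=1.
Solve (k + 3)·f(k+1) − (k + 3)·f(k) = 1.
d = 0 from the (1,1,0) case.
Write f(k) = c0. Then LHS − RHS = -1, requiring -1 = 0: contradictory. No certificate.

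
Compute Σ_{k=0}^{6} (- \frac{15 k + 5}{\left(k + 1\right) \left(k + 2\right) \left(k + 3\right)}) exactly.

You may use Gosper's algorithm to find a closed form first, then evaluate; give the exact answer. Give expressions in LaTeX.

Σ = -245/72

r(k) = (k + 1)*(3*k + 4)/((k + 4)*(3*k + 1)) after simplifying.
Normal form (A,B,C) = (k + 1, k + 4, k + 1/3).
Key eq: (k + 1)·f(k+1) = (k + 3)·f(k) + (k + 1/3).
Bound: deg f ≤ 2.
Solve for f: f(k) = k**2/3 (degree 2 ≤ 2).
So s_k = (B(k−1)f/C)·t_k = (k**2*(k + 3)/(3*k + 1))·t_k = -5*k**2/(k**2 + 3*k + 2).
Check: Δs_k = 5*(-3*k - 1)/(k**3 + 6*k**2 + 11*k + 6). ✓
Σ_(k=0)^(6) t_k = s_(7) − s_(0) = -245/72 − (0) = -245/72.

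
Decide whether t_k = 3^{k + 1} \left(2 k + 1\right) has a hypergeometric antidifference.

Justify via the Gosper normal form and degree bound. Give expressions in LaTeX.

Ratio r(k) = 3*(2*k + 3)/(2*k + 1).
So A=3 and B=1, with C=k + 1/2.
Set up (3)·f(k+1) − (1)·f(k) − (k + 1/2) = 0.
d = 1 from the (0,0,1) case.
Solve for f: f(k) = (k - 1)/2 (degree 1 ≤ 1).
So s_k = (B(k−1)f/C)·t_k = ((k - 1)/(2*k + 1))·t_k = 3**(k + 1)*(k - 1).
Verify: 3**(k + 1)*(2*k + 1) matches t_k.

Yes. s_k = 3^{k + 1} \left(k - 1\right).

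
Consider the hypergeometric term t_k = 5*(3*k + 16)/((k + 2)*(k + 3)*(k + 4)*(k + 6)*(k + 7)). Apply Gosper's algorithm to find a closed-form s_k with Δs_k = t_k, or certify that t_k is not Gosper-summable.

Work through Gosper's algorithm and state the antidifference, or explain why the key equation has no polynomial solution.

s_k = 5*k*(k**2 + 11*k + 36)/(36*(k**3 + 11*k**2 + 36*k + 36))

Compute t_(k+1)/t_k: get (k + 2)*(k + 6)*(3*k + 19)/((k + 5)*(k + 8)*(3*k + 16)).
So A=k + 2 and B=k + 8, with C=k**2 + 31*k/3 + 80/3.
Key eq: (k + 2)·f(k+1) = (k + 7)·f(k) + (k**2 + 31*k/3 + 80/3).
From deg A=1, deg B=1, deg C=2: d=5.
A polynomial solution: f(k) = k*(k + 4)*(k + 5)*(k**2 + 11*k + 36)/108.
R(k) = B(k−1)·f(k)/C(k) = k*(k + 4)*(k + 7)*(k**2 + 11*k + 36)/(36*(3*k + 16)); s_k = R·t_k = 5*k*(k**2 + 11*k + 36)/(36*(k**3 + 11*k**2 + 36*k + 36)).
Δs = 5*(3*k + 16)/(k**5 + 22*k**4 + 185*k**3 + 740*k**2 + 1404*k + 1008), as required.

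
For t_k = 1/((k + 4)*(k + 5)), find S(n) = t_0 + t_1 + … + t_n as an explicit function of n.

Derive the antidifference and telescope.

Compute t_(k+1)/t_k: get (k + 4)/(k + 6).
A = k + 4, B = k + 6, C = 1.
Need (k + 4)·f(k+1) − (k + 5)·f(k) = 1.
From deg A=1, deg B=1, deg C=0: d=1.
Match coefficients ⇒ f(k) = k/4.
R(k) = B(k−1)·f(k)/C(k) = k*(k + 5)/4; s_k = R·t_k = k/(4*(k + 4)).
Verify: 1/(k**2 + 9*k + 20) matches t_k.
Evaluate: s_(n+1) = (n + 1)/(4*(n + 5)); subtract s_(0) = 0 ⇒ S(n) = (n + 1)/(4*(n + 5)).

S(n) = (n + 1)/(4*(n + 5))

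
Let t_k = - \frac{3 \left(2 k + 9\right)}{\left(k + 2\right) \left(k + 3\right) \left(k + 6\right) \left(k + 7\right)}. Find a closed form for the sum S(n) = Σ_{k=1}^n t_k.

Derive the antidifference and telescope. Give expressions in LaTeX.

S(n) = \frac{n \left(- n - 10\right)}{7 \left(n^{2} + 10 n + 21\right)}

r(k) = (k + 2)*(k + 6)*(2*k + 11)/((k + 4)*(k + 8)*(2*k + 9)) after simplifying.
Factor: A=k + 2; B=k + 8; C=k**3 + 27*k**2/2 + 121*k/2 + 90.
Solve (k + 2)·f(k+1) − (k + 7)·f(k) = k**3 + 27*k**2/2 + 121*k/2 + 90.
deg f ≤ 5 (via 1,1,3).
Match coefficients ⇒ f(k) = k*(k + 3)*(k + 4)*(k + 5)*(k + 8)/24.
Then R = B(k−1)f/C = k*(k + 3)*(k + 7)*(k + 8)/(12*(2*k + 9)), so s_k = R(k)·t_k = k*(-k - 8)/(4*(k**2 + 8*k + 12)).
s_(k+1) − s_k = 3*(-2*k - 9)/(k**4 + 18*k**3 + 113*k**2 + 288*k + 252) = t_k.
Evaluate: s_(n+1) = (-n**2 - 10*n - 9)/(4*(n**2 + 10*n + 21)); subtract s_(1) = -3/28 ⇒ S(n) = n*(-n - 10)/(7*(n**2 + 10*n + 21)).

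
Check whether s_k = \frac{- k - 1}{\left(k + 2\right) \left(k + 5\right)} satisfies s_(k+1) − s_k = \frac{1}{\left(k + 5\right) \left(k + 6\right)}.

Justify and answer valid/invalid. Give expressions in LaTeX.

Invalid: residual \frac{2 \left(- k - 4\right)}{k^{4} + 16 k^{3} + 91 k^{2} + 216 k + 180} ≠ 0.

s_(k+1) = (-k - 2)/((k + 3)*(k + 6))
s_(k+1) − s_k = (k**2 + 3*k - 2)/(k**4 + 16*k**3 + 91*k**2 + 216*k + 180)
(s_(k+1) − s_k) − t_k = 2*(-k - 4)/(k**4 + 16*k**3 + 91*k**2 + 216*k + 180)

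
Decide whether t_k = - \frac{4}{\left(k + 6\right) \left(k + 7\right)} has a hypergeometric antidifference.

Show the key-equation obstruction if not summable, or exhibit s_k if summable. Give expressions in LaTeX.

Yes. s_k = - \frac{2 k}{3 k + 18}.

Step 1: r(k) = (k + 6)/(k + 8).
Factor: A=k + 6; B=k + 8; C=1.
Need (k + 6)·f(k+1) − (k + 7)·f(k) = 1.
d = 1 from the (1,1,0) case.
Solve for f: f(k) = k/6 (degree 1 ≤ 1).
Then R = B(k−1)f/C = k*(k + 7)/6, so s_k = R(k)·t_k = -2*k/(3*k + 18).
Check: Δs_k = -4/(k**2 + 13*k + 42). ✓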